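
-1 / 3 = -0.33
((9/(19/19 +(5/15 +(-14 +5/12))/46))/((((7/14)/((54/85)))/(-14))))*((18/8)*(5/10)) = -2816856/11135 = -252.97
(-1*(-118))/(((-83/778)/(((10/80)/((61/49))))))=-1124599/10126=-111.06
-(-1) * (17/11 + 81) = 908/11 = 82.55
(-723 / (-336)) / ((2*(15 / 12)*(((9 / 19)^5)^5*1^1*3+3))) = 22431435460869717578322916077600259 / 78184256981169424871908247202628320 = 0.29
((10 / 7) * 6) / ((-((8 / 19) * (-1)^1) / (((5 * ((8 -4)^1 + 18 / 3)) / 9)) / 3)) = 2375 / 7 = 339.29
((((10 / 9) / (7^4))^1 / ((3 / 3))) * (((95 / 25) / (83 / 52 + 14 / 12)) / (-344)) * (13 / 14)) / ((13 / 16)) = -0.00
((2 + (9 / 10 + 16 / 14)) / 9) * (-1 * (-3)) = 283 / 210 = 1.35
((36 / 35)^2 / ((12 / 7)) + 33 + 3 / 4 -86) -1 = -36843 / 700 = -52.63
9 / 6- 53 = -103 / 2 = -51.50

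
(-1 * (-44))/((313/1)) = 44/313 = 0.14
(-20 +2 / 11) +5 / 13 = -2779 / 143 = -19.43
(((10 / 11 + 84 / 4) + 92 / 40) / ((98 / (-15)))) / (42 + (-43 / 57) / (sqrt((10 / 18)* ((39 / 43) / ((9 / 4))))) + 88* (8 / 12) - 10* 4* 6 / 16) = -144533113335 / 3340297511089 - 58743117* sqrt(8385) / 6680595022178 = -0.04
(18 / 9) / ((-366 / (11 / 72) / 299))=-3289 / 13176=-0.25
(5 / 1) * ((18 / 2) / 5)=9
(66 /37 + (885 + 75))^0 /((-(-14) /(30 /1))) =15 /7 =2.14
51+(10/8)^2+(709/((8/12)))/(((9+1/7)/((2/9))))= 15055/192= 78.41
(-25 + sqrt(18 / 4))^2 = 1259 / 2 - 75 * sqrt(2) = 523.43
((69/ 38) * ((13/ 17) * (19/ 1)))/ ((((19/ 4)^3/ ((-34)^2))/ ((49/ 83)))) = 95641728/ 569297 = 168.00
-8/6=-4/3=-1.33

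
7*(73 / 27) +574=16009 / 27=592.93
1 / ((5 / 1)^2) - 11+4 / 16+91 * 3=26229 / 100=262.29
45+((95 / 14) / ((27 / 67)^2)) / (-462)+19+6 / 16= 606225485 / 9430344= 64.28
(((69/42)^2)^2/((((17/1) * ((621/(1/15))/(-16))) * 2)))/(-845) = 0.00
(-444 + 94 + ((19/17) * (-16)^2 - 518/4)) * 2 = -386.76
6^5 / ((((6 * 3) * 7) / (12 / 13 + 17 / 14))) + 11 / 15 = 1267367 / 9555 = 132.64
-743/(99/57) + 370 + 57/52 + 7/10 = -55.99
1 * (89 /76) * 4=89 /19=4.68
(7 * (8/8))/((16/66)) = 231/8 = 28.88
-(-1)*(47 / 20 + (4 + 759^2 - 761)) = 11506527 / 20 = 575326.35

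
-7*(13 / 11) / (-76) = 91 / 836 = 0.11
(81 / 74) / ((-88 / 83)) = -6723 / 6512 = -1.03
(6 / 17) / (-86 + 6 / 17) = -3 / 728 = -0.00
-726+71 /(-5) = -3701 /5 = -740.20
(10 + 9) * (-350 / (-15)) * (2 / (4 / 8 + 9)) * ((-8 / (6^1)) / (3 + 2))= -224 / 9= -24.89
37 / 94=0.39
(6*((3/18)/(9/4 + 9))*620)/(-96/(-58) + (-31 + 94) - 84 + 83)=7192/8307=0.87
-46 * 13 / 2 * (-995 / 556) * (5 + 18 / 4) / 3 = 5652595 / 3336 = 1694.42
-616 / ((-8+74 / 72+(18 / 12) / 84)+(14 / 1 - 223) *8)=310464 / 846193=0.37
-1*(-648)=648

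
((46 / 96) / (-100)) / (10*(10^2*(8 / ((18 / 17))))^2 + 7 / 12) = -621 / 739840075600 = -0.00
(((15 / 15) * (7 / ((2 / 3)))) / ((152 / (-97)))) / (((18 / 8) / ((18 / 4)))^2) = -2037 / 76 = -26.80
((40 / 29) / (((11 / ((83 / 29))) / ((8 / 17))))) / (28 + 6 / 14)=185920 / 31296133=0.01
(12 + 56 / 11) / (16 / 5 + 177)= 940 / 9911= 0.09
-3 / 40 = -0.08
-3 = -3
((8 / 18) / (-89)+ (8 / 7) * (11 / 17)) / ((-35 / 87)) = -2030348 / 1112055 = -1.83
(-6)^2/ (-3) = -12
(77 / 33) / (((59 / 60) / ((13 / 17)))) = 1820 / 1003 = 1.81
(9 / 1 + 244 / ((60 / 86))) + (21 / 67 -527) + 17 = -151708 / 1005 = -150.95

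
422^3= 75151448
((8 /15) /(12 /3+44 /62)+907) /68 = 993289 /74460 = 13.34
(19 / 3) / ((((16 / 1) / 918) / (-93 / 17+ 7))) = 2223 / 4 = 555.75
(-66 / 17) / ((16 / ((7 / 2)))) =-231 / 272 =-0.85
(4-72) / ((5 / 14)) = -952 / 5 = -190.40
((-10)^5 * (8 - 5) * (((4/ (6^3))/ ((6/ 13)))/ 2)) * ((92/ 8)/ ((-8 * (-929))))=-934375/ 100332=-9.31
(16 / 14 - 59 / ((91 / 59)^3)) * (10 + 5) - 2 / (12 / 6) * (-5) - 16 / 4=-168088484 / 753571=-223.06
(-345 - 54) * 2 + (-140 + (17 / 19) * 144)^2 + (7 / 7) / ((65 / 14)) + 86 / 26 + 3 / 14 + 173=-163191949 / 328510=-496.76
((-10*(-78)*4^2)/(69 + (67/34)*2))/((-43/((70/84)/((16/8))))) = -2210/1333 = -1.66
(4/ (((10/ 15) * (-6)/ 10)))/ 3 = -10/ 3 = -3.33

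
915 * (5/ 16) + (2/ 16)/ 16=285.95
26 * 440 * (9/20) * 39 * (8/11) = 146016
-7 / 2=-3.50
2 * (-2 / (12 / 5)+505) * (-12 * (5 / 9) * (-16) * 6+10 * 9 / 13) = 25440250 / 39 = 652314.10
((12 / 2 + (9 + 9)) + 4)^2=784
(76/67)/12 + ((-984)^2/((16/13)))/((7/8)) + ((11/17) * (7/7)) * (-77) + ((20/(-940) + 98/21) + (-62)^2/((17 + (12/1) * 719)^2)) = 3596957556385734727/4000843626325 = 899049.77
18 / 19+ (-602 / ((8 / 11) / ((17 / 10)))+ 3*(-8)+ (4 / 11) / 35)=-83696313 / 58520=-1430.22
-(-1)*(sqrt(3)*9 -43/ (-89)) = 43/ 89 + 9*sqrt(3) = 16.07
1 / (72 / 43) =43 / 72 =0.60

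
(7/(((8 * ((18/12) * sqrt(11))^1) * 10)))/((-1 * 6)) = -7 * sqrt(11)/7920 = -0.00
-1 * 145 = -145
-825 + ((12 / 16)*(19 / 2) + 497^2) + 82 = 1970185 / 8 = 246273.12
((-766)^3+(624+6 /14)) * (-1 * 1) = 3146181301 /7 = 449454471.57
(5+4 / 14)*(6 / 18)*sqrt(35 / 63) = 37*sqrt(5) / 63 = 1.31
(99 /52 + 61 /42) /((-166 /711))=-868605 /60424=-14.38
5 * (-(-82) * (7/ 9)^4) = 984410/ 6561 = 150.04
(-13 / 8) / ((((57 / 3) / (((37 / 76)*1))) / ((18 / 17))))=-4329 / 98192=-0.04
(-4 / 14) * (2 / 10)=-2 / 35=-0.06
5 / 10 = 1 / 2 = 0.50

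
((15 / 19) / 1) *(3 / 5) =9 / 19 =0.47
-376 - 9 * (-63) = 191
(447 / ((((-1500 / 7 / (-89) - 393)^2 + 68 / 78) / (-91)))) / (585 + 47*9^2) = -68414334443 / 1126964793140840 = -0.00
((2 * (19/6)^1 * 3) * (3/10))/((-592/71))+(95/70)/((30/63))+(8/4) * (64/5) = 164377/5920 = 27.77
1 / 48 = 0.02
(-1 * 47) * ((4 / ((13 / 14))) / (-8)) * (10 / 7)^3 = 47000 / 637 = 73.78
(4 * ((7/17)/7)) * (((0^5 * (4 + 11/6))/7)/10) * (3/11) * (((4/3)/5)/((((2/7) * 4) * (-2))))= 0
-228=-228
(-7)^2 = 49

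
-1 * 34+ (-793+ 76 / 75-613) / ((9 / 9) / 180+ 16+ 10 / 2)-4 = -104362 / 995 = -104.89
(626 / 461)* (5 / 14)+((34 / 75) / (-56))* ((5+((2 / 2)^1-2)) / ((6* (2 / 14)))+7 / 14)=2574053 / 5808600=0.44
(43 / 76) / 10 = 43 / 760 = 0.06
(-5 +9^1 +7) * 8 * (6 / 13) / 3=176 / 13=13.54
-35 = -35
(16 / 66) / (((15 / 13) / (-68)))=-7072 / 495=-14.29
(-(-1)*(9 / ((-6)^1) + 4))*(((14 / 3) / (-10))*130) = -455 / 3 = -151.67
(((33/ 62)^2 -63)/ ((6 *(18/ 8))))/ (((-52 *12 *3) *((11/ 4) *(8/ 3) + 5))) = 8929/ 44375136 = 0.00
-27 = -27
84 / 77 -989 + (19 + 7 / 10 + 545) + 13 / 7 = -324441 / 770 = -421.35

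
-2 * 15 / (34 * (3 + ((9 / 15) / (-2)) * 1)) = -50 / 153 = -0.33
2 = 2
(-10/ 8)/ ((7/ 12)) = -15/ 7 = -2.14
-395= -395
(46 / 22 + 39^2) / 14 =8377 / 77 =108.79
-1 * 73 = -73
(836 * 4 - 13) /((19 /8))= 26648 /19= 1402.53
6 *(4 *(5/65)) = 24/13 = 1.85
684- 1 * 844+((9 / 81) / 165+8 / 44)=-237329 / 1485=-159.82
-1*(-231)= 231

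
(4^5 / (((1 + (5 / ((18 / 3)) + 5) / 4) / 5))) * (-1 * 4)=-491520 / 59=-8330.85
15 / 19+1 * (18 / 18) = 34 / 19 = 1.79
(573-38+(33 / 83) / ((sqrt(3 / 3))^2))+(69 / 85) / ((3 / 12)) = 3800138 / 7055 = 538.64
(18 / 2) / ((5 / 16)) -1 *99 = -351 / 5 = -70.20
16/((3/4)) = 64/3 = 21.33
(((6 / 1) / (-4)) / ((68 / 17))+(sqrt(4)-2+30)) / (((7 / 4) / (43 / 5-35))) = -15642 / 35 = -446.91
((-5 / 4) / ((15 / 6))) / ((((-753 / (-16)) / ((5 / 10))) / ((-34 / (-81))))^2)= -36992 / 3720146049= -0.00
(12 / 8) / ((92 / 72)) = 27 / 23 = 1.17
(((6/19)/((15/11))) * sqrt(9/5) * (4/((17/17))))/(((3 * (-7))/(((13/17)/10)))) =-572 * sqrt(5)/282625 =-0.00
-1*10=-10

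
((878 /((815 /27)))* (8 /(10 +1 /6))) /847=1137888 /42108605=0.03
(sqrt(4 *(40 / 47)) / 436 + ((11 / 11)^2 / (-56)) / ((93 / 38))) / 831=-19 / 2163924 + sqrt(470) / 4257213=-0.00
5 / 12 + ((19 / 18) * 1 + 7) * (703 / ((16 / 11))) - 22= 1115069 / 288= 3871.77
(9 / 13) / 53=9 / 689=0.01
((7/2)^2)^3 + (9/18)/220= 6470703/3520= 1838.27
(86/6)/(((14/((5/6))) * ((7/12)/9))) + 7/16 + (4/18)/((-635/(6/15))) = 304692089/22402800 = 13.60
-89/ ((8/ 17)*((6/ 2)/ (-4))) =1513/ 6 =252.17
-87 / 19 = -4.58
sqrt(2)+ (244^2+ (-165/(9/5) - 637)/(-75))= sqrt(2)+ 13397786/225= 59547.13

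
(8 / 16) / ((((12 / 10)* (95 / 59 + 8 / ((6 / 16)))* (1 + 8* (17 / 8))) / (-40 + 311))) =79945 / 292392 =0.27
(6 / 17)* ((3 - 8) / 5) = -6 / 17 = -0.35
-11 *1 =-11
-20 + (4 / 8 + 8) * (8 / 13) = -192 / 13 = -14.77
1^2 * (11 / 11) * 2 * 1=2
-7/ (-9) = 7/ 9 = 0.78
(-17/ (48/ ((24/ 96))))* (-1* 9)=51/ 64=0.80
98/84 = 7/6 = 1.17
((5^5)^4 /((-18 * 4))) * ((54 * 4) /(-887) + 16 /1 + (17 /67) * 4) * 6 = -133287174689775.56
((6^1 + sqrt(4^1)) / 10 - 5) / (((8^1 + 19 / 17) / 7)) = -2499 / 775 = -3.22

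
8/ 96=1/ 12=0.08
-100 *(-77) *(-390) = -3003000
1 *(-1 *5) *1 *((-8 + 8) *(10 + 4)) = 0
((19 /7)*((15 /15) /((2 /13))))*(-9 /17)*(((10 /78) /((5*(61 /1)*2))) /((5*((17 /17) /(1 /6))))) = -19 /290360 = -0.00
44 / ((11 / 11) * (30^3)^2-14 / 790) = 17380 / 287954999993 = 0.00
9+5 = 14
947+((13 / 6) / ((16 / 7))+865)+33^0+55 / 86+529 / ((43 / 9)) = 7947673 / 4128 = 1925.31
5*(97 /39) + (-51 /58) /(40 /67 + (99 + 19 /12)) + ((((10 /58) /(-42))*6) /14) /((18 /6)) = 37348458267 /3005520154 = 12.43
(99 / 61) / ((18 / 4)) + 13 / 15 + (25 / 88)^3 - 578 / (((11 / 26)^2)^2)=-18039.33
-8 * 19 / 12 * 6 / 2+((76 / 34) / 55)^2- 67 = -105.00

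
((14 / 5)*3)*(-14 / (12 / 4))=-196 / 5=-39.20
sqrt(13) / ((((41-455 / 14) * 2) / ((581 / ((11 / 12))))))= 6972 * sqrt(13) / 187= 134.43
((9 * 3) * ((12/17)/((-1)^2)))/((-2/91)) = -14742/17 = -867.18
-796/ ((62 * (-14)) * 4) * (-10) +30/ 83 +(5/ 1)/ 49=-1.83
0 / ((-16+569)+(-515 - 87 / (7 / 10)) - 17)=0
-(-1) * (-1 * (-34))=34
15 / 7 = 2.14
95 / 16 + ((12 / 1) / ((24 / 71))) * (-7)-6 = -3977 / 16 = -248.56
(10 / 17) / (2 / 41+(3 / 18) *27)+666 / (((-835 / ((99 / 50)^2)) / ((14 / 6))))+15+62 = 462185013193 / 6618418750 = 69.83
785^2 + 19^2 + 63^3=866633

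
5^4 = 625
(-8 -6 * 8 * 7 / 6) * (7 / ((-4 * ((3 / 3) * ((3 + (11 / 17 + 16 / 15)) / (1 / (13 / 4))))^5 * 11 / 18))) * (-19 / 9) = -146842746825600000 / 320244593621139553223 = -0.00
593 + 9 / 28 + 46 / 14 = 16705 / 28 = 596.61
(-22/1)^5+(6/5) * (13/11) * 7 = -283449214/55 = -5153622.07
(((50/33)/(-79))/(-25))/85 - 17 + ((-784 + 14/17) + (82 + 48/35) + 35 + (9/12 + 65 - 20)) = -3946505221/6204660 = -636.06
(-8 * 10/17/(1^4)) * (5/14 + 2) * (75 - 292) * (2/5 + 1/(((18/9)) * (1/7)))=159588/17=9387.53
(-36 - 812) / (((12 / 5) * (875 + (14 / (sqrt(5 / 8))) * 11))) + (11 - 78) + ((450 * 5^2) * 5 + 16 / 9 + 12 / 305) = 56184.49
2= 2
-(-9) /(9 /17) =17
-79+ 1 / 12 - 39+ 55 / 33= -465 / 4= -116.25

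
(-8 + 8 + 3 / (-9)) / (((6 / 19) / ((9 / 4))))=-19 / 8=-2.38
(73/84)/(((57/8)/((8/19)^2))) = 9344/432117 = 0.02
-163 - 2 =-165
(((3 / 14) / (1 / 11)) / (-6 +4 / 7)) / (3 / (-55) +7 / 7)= -1815 / 3952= -0.46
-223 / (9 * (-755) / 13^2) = 37687 / 6795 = 5.55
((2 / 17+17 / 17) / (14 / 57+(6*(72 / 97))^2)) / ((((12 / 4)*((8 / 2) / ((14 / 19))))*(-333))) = -0.00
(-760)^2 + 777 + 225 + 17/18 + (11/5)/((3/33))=578627.14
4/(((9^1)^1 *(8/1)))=1/18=0.06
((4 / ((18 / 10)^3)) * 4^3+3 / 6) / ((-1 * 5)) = -64729 / 7290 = -8.88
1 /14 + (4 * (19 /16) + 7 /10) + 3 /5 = 857 /140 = 6.12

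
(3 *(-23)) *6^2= -2484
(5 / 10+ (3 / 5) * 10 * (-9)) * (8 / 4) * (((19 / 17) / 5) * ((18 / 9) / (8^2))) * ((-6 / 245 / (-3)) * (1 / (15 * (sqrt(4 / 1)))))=-2033 / 9996000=-0.00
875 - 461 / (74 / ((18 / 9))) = 31914 / 37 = 862.54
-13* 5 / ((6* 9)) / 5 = -13 / 54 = -0.24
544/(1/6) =3264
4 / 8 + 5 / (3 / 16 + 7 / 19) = 3209 / 338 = 9.49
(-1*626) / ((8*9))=-8.69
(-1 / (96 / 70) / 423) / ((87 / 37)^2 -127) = 47915 / 3376433376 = 0.00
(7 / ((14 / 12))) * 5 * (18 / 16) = 135 / 4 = 33.75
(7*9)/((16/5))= 315/16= 19.69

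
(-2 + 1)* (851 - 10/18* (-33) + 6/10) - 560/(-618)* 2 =-1341247/1545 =-868.12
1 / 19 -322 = -6117 / 19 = -321.95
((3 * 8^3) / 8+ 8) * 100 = 20000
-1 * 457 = -457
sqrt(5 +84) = sqrt(89) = 9.43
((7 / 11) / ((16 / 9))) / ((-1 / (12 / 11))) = -0.39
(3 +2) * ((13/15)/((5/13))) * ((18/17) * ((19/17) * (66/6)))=211926/1445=146.66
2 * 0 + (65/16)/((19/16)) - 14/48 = 1427/456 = 3.13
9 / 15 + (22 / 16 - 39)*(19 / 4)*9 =-257259 / 160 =-1607.87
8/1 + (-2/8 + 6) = 55/4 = 13.75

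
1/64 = 0.02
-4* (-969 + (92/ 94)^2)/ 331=8553620/ 731179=11.70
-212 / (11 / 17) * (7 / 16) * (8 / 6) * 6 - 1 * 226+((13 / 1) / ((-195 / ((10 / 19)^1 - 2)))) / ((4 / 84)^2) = -1389224 / 1045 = -1329.40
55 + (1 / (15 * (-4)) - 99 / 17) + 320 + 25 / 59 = 22241537 / 60180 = 369.58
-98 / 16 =-49 / 8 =-6.12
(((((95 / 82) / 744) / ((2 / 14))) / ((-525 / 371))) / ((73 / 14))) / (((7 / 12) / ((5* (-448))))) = 1578976 / 278349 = 5.67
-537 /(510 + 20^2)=-0.59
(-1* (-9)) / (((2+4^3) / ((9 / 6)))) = 0.20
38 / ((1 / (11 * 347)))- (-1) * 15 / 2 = 290107 / 2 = 145053.50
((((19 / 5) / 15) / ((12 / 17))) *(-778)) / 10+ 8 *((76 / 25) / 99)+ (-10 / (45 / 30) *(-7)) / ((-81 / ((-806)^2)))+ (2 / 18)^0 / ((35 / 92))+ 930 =-3493071755273 / 9355500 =-373370.93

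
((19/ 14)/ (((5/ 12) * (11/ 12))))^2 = 1871424/ 148225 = 12.63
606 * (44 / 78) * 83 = 368852 / 13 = 28373.23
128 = 128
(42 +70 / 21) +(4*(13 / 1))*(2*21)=6688 / 3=2229.33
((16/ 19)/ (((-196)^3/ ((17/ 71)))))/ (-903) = 17/ 573255105612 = 0.00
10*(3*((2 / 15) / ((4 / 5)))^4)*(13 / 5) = 0.06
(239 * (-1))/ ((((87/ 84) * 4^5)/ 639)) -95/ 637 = -144.15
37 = 37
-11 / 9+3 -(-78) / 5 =782 / 45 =17.38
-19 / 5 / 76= -1 / 20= -0.05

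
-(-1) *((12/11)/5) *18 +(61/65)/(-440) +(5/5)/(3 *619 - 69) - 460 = -456.07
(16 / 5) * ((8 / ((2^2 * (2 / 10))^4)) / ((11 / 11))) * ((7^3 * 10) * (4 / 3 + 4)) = 3430000 / 3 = 1143333.33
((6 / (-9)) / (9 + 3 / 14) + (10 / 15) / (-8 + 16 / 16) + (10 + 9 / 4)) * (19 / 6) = 2487575 / 65016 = 38.26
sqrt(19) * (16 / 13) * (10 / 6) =80 * sqrt(19) / 39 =8.94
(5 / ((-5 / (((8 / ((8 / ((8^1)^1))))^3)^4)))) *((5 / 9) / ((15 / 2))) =-137438953472 / 27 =-5090331610.07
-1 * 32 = -32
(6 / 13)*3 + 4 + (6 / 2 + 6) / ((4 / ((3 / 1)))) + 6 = 943 / 52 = 18.13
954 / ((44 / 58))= 13833 / 11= 1257.55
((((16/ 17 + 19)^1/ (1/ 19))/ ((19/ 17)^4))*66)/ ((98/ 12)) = 659540772/ 336091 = 1962.39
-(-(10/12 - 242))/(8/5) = -150.73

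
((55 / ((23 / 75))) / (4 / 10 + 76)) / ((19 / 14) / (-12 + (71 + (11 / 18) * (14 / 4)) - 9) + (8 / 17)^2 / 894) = 35007543388125 / 391864684724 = 89.34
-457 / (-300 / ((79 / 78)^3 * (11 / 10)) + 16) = 2478507053 / 1336881136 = 1.85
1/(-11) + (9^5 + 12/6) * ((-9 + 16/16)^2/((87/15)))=207859491/319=651597.15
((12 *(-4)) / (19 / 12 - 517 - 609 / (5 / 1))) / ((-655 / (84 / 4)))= -0.00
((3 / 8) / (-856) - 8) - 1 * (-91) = 568381 / 6848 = 83.00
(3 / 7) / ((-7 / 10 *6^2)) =-5 / 294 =-0.02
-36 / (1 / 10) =-360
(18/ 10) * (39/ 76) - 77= -28909/ 380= -76.08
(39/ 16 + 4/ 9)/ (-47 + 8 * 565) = 415/ 644112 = 0.00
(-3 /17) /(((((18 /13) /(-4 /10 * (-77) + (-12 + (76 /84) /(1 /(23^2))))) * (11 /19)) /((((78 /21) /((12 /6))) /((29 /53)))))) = -306499583 /824670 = -371.66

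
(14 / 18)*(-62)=-434 / 9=-48.22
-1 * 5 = -5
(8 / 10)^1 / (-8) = -1 / 10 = -0.10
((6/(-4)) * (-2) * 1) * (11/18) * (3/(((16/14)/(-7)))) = -539/16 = -33.69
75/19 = 3.95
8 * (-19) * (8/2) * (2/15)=-1216/15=-81.07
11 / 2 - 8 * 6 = -85 / 2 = -42.50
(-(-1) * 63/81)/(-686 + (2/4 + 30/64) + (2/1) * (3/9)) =-224/197097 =-0.00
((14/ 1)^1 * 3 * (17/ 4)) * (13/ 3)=773.50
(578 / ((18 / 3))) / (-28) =-289 / 84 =-3.44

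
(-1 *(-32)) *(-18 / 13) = -576 / 13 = -44.31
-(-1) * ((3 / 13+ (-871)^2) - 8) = 9862232 / 13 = 758633.23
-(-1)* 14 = 14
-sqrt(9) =-3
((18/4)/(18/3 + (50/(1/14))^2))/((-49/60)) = -135/12005147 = -0.00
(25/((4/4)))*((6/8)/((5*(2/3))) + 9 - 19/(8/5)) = -265/4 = -66.25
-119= -119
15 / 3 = 5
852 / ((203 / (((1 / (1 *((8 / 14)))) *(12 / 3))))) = 852 / 29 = 29.38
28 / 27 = 1.04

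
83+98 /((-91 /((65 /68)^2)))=189621 /2312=82.02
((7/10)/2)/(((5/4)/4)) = 28/25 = 1.12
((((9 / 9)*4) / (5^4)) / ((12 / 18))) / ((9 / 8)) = 16 / 1875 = 0.01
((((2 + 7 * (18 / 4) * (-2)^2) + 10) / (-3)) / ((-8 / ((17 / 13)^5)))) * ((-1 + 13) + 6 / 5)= 1077671463 / 3712930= 290.25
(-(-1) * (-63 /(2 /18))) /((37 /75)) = -42525 /37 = -1149.32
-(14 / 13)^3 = -2744 / 2197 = -1.25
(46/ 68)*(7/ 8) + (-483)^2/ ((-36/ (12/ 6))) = -3525095/ 272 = -12959.91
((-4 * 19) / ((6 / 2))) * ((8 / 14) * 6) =-608 / 7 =-86.86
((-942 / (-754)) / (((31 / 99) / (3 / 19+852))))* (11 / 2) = 18699.75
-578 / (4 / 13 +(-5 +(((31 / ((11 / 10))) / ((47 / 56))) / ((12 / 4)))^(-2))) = 2264491174400 / 18352272787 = 123.39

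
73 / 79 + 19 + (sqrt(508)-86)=-5220 / 79 + 2 * sqrt(127)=-43.54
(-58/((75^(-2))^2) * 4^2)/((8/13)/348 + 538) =-207556171875/3803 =-54576958.16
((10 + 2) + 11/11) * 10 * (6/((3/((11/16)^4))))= 951665/16384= 58.09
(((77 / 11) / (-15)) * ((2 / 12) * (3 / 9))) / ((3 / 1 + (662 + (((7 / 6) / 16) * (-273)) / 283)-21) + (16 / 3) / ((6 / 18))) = -31696 / 806803605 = -0.00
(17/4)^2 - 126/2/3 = -47/16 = -2.94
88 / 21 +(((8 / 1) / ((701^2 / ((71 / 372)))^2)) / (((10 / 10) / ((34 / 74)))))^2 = 700649465185964134179376260382894759 / 167200440555741441110987504414503932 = 4.19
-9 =-9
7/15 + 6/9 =17/15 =1.13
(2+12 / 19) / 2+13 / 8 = 447 / 152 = 2.94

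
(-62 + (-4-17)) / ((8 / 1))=-83 / 8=-10.38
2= 2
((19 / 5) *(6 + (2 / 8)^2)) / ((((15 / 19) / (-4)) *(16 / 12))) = -35017 / 400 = -87.54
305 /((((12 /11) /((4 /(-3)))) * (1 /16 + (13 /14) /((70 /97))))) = -276.29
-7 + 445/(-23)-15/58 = -35493/1334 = -26.61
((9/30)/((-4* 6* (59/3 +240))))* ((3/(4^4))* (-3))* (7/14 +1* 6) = 0.00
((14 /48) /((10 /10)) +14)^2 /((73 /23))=2705927 /42048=64.35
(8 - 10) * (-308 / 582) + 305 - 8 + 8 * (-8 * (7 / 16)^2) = 332681 / 1164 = 285.81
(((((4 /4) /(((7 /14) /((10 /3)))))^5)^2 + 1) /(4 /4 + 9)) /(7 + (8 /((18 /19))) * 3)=10240000059049 /19092510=536335.98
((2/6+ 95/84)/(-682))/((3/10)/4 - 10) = 205/947639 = 0.00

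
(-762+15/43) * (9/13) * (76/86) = -11200842/24037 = -465.98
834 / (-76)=-417 / 38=-10.97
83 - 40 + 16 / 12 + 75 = 358 / 3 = 119.33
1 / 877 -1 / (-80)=957 / 70160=0.01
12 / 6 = 2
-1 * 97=-97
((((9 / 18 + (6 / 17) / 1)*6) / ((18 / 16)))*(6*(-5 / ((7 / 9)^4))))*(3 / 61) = -45664560 / 2489837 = -18.34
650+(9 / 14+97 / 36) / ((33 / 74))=2733817 / 4158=657.48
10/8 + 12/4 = 17/4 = 4.25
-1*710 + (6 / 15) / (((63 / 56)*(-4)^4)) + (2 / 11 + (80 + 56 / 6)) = -620.48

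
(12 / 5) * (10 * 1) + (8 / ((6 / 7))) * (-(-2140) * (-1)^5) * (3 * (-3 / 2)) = 89904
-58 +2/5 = -288/5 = -57.60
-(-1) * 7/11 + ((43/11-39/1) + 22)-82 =-1039/11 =-94.45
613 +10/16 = 4909/8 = 613.62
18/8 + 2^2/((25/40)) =8.65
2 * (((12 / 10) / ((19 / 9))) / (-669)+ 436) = 18473284 / 21185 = 872.00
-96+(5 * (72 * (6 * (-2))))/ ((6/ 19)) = -13776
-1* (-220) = 220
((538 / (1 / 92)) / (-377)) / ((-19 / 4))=27.64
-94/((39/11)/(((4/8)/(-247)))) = 517/9633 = 0.05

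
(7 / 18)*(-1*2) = -0.78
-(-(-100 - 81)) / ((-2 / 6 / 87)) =47241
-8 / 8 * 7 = -7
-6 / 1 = -6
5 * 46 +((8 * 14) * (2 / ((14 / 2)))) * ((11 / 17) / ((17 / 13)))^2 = 19864198 / 83521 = 237.83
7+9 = 16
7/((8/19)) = 16.62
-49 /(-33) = 49 /33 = 1.48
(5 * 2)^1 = 10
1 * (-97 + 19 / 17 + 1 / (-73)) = -119007 / 1241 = -95.90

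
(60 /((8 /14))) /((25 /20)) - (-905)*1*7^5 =15210419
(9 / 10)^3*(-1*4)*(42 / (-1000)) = 15309 / 125000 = 0.12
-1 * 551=-551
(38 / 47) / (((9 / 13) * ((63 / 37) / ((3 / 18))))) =9139 / 79947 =0.11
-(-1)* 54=54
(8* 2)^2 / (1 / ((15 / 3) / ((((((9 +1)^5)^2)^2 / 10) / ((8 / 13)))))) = 0.00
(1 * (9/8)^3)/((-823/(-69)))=0.12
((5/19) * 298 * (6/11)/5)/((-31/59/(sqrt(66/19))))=-105492 * sqrt(1254)/123101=-30.35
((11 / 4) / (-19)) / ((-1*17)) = 11 / 1292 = 0.01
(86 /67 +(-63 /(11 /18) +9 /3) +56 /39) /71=-2798747 /2040753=-1.37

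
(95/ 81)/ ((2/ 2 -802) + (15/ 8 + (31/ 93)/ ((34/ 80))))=-12920/ 8794521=-0.00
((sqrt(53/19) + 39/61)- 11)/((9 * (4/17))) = -2686/549 + 17 * sqrt(1007)/684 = -4.10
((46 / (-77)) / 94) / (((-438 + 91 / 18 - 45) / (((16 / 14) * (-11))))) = -3312 / 19812709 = -0.00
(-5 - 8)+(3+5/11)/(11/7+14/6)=-5464/451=-12.12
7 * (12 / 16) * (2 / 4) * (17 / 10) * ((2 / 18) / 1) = 119 / 240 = 0.50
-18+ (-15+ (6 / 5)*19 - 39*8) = -322.20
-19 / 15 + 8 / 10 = -7 / 15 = -0.47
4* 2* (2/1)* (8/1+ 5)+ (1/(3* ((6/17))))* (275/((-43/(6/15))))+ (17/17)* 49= 254.58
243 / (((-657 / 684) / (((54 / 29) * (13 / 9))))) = -1440504 / 2117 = -680.45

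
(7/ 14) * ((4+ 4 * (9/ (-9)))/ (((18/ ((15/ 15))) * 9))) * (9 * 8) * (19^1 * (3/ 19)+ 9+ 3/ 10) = 0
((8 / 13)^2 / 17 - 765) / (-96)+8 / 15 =3908131 / 459680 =8.50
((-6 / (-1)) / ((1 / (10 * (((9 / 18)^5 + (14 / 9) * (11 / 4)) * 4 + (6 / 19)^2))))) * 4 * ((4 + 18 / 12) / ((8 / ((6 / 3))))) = 24782615 / 4332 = 5720.83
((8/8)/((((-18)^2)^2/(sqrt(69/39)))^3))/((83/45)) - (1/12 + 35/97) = -517/1164 + 115 * sqrt(299)/1802985976362774528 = -0.44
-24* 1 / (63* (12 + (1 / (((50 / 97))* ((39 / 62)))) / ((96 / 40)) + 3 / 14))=-6240 / 221119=-0.03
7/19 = 0.37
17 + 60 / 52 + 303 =4175 / 13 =321.15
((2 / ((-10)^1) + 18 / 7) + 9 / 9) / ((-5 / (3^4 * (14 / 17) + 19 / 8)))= -46.58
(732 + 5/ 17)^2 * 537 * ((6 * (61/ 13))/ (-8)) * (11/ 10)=-167527842106581/ 150280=-1114771374.15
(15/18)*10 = 25/3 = 8.33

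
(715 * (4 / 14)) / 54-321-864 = -223250 / 189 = -1181.22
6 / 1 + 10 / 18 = 59 / 9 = 6.56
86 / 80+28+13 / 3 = 4009 / 120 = 33.41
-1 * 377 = -377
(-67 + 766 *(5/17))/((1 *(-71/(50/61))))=-134550/73627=-1.83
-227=-227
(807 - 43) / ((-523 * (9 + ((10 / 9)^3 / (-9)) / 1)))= -5012604 / 30359627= -0.17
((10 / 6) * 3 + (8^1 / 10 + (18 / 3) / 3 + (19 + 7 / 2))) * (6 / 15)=303 / 25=12.12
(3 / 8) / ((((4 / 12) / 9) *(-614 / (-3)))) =243 / 4912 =0.05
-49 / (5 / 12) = -588 / 5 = -117.60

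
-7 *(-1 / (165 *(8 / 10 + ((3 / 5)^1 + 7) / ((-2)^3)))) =-28 / 99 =-0.28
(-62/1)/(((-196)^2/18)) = -279/9604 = -0.03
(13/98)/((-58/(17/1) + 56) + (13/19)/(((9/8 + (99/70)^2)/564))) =42867591/56896886452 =0.00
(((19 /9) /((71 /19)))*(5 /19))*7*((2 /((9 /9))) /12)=0.17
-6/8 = -0.75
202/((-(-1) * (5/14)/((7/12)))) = 4949/15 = 329.93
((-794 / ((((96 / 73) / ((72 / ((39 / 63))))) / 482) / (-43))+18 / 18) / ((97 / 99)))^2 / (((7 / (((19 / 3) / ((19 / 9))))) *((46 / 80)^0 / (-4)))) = -42104689094246464419302448 / 11130847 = -3782703067812042014.35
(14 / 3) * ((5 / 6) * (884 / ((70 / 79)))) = 34918 / 9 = 3879.78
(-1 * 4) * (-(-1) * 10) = -40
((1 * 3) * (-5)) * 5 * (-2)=150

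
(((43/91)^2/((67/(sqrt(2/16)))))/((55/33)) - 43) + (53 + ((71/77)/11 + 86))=5547 * sqrt(2)/11096540 + 81383/847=96.08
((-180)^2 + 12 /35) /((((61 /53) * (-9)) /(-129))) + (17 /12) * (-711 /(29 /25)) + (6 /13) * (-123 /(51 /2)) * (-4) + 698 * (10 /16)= 403076.19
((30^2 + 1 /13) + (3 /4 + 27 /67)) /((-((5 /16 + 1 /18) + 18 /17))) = -274515660 /434629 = -631.61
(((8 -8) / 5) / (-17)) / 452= 0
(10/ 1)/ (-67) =-10/ 67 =-0.15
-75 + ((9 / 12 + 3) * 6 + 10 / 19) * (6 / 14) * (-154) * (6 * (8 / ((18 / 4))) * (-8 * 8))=1037398.68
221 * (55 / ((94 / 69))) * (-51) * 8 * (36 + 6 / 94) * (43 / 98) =-6235085077650 / 108241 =-57603727.59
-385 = -385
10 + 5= 15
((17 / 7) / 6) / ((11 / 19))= 323 / 462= 0.70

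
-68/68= -1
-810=-810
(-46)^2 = 2116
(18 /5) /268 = 9 /670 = 0.01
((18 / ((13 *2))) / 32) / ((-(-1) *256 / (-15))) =-0.00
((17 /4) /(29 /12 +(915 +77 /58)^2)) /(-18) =-14297 /50843011296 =-0.00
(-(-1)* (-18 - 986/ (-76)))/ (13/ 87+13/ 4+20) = -0.21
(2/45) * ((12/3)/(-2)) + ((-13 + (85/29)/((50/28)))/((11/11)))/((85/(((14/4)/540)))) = -398243/4437000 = -0.09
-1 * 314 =-314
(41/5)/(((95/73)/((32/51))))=95776/24225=3.95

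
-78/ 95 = -0.82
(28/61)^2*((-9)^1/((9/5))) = -3920/3721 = -1.05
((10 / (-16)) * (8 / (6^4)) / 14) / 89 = -5 / 1614816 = -0.00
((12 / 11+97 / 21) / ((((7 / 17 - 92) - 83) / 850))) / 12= -2.32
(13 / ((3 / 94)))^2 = 1493284 / 9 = 165920.44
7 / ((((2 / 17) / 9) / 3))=3213 / 2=1606.50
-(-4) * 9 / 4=9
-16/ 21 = -0.76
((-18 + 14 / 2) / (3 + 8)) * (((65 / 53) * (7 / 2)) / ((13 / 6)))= -105 / 53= -1.98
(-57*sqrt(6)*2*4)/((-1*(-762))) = -76*sqrt(6)/127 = -1.47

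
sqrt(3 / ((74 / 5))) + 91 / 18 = sqrt(1110) / 74 + 91 / 18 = 5.51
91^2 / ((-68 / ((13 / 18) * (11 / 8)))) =-1184183 / 9792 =-120.93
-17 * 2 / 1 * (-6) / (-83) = -204 / 83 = -2.46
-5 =-5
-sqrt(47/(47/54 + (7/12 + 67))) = -6 * sqrt(1042413)/7393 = -0.83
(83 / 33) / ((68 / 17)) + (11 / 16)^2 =9305 / 8448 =1.10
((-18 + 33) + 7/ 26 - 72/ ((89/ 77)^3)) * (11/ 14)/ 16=-1.54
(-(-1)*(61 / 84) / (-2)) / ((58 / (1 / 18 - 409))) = 449021 / 175392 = 2.56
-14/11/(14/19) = -19/11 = -1.73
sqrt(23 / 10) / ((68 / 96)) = 12 * sqrt(230) / 85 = 2.14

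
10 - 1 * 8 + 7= 9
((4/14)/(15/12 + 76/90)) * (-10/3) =-1200/2639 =-0.45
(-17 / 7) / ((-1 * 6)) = 17 / 42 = 0.40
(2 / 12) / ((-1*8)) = -1 / 48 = -0.02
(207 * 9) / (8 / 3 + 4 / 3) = 1863 / 4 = 465.75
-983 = -983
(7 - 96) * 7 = -623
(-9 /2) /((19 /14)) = -63 /19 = -3.32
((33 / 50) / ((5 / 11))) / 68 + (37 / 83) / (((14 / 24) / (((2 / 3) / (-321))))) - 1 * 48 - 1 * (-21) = -85541291137 / 3170517000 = -26.98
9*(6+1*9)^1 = 135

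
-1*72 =-72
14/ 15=0.93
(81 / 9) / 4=9 / 4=2.25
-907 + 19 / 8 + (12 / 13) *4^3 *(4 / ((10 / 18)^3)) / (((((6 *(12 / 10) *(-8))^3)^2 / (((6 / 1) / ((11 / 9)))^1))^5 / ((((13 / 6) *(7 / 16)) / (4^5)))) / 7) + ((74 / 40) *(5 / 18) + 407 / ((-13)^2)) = -141952107726118021971140624223339042594270838917944257630160058808515803755 / 157426708070365450289907246457282724471841534385371610218465865972580352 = -901.70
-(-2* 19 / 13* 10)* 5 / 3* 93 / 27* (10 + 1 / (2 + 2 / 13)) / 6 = 4314425 / 14742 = 292.66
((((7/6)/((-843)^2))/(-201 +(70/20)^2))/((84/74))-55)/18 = -132793648781/43459739595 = -3.06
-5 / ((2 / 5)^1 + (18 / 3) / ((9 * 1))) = -75 / 16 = -4.69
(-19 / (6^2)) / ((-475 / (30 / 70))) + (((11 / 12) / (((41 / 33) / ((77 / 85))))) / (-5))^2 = 1871517169 / 102019890000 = 0.02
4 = 4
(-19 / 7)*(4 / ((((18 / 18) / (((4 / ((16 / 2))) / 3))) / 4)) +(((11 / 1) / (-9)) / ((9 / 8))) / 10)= -2812 / 405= -6.94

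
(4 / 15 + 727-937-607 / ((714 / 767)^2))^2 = 5382693191672596969 / 6497299040400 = 828450.89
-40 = -40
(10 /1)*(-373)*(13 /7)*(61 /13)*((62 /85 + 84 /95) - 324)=23692880924 /2261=10478938.93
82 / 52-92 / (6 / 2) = -2269 / 78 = -29.09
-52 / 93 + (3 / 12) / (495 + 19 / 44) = -1132525 / 2027307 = -0.56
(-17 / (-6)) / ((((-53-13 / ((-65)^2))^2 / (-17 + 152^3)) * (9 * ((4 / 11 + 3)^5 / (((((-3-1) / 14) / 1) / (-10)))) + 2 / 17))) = 15853631973018125 / 607100692981158648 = 0.03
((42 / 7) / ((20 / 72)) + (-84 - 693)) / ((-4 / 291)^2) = -319840137 / 80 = -3998001.71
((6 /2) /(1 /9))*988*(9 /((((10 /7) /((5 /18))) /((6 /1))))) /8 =140049 /4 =35012.25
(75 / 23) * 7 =525 / 23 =22.83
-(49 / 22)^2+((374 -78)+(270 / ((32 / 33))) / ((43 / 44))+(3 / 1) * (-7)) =5774831 / 10406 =554.95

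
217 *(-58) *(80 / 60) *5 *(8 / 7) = -287680 / 3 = -95893.33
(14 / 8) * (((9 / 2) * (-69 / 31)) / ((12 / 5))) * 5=-36225 / 992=-36.52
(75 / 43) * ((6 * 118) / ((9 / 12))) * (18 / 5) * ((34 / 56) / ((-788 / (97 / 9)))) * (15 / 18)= -2432275 / 59297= -41.02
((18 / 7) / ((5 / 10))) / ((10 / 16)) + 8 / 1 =568 / 35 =16.23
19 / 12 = 1.58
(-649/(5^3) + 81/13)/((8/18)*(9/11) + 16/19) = 0.86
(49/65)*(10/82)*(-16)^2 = 23.53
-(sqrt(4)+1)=-3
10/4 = 5/2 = 2.50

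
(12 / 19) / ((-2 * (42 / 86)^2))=-3698 / 2793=-1.32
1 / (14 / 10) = 5 / 7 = 0.71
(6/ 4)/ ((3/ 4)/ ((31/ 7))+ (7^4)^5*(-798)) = -62/ 2631868111560434240977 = -0.00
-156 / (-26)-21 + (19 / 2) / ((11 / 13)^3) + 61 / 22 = 4597 / 1331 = 3.45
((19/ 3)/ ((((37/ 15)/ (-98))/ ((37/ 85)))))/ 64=-931/ 544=-1.71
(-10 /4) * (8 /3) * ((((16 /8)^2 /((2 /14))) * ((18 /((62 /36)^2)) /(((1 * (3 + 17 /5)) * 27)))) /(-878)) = 3150 /421879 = 0.01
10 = 10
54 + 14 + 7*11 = 145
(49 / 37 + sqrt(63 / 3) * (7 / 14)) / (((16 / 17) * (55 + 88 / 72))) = 7497 / 299552 + 153 * sqrt(21) / 16192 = 0.07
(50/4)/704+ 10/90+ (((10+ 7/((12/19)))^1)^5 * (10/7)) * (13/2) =741154328161591/19160064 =38682247.00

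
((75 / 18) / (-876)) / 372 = -25 / 1955232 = -0.00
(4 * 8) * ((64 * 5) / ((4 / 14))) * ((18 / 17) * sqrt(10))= 645120 * sqrt(10) / 17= 120002.86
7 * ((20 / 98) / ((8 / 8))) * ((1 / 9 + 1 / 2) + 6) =85 / 9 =9.44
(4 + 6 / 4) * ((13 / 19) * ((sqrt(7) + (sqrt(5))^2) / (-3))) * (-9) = 429 * sqrt(7) / 38 + 2145 / 38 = 86.32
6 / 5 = 1.20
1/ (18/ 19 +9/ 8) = 152/ 315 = 0.48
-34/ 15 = -2.27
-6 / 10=-3 / 5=-0.60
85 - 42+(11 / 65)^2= 181796 / 4225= 43.03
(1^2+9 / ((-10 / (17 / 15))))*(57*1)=-57 / 50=-1.14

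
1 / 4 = 0.25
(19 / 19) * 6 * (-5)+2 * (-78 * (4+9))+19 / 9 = -2055.89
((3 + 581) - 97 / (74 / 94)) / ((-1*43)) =-17049 / 1591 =-10.72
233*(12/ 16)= 699/ 4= 174.75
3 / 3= 1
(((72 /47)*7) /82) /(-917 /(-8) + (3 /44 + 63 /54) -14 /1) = 66528 /51818957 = 0.00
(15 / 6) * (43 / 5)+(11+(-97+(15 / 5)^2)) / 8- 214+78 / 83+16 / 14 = -929797 / 4648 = -200.04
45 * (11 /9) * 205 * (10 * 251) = 28300250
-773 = -773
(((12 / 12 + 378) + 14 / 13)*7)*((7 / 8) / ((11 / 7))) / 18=82.30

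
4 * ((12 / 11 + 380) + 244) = 27504 / 11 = 2500.36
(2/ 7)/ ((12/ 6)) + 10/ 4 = 37/ 14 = 2.64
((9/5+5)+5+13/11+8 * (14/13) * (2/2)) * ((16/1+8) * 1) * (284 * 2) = 210505344/715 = 294413.07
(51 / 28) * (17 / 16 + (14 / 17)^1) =1539 / 448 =3.44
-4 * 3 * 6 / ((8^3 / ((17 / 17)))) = -9 / 64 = -0.14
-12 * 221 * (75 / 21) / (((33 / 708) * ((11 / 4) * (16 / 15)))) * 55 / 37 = -293377500 / 2849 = -102975.61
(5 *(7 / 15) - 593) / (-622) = 886 / 933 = 0.95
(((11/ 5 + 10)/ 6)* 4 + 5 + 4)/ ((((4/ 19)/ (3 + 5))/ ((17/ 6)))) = 83011/ 45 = 1844.69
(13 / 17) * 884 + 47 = 723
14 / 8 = 7 / 4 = 1.75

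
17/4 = 4.25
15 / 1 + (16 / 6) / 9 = 413 / 27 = 15.30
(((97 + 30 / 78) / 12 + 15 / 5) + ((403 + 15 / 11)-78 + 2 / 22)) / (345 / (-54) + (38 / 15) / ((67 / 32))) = -291083175 / 4465747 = -65.18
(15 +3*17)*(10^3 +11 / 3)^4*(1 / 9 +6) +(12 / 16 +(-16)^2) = 397821621935592001 / 972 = 409281504048962.96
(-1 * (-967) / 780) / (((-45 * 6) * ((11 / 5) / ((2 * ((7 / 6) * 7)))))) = -0.03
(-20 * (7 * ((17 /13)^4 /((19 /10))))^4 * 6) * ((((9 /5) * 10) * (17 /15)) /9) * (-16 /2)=2542340952050041050609890560000 /86717757925361180058961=29317420.25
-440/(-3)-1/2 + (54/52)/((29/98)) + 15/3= 349877/2262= 154.68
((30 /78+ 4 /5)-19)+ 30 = 792 /65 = 12.18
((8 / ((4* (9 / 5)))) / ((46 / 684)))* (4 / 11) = 1520 / 253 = 6.01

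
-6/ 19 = -0.32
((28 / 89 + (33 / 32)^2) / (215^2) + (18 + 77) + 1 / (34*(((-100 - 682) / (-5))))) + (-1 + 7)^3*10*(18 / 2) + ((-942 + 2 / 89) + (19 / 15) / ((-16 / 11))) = 1561864934143194653 / 84006679065600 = 18592.15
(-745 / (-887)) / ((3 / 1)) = 745 / 2661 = 0.28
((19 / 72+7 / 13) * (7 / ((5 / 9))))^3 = 145282709593 / 140608000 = 1033.25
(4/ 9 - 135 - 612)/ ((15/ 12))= -26876/ 45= -597.24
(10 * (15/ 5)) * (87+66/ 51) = 45030/ 17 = 2648.82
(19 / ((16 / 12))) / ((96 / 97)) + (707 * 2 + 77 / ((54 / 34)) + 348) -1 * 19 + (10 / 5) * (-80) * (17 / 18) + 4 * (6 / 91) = 520501115 / 314496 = 1655.03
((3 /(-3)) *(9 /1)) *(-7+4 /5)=279 /5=55.80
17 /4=4.25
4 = 4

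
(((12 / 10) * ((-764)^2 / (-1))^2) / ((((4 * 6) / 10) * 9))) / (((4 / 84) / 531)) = 211064282147712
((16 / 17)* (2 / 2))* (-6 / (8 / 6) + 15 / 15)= -56 / 17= -3.29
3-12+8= -1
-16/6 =-2.67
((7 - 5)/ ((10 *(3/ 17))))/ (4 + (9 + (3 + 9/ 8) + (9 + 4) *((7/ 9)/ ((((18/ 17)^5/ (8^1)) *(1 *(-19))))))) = 457747848/ 5624634745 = 0.08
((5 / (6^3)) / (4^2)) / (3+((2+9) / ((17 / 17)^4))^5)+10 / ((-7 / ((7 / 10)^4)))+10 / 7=528702921847 / 487027296000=1.09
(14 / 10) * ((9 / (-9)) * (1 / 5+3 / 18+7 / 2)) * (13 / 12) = -2639 / 450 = -5.86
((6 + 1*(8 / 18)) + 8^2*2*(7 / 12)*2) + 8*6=1834 / 9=203.78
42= 42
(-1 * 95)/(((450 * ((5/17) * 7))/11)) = -3553/3150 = -1.13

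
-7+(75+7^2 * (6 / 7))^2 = 13682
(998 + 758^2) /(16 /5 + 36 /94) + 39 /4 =270530559 /1684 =160647.60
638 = 638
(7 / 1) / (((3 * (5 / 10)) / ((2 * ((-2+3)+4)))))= 140 / 3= 46.67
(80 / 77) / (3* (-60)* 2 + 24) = -5 / 1617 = -0.00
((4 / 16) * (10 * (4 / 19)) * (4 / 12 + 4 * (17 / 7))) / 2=1055 / 399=2.64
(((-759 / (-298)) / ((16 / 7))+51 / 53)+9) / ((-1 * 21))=-933031 / 1768928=-0.53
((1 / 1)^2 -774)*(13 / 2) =-10049 / 2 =-5024.50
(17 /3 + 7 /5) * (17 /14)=901 /105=8.58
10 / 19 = 0.53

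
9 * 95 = 855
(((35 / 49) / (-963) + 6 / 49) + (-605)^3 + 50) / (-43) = 10449328748282 / 2029041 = 5149885.46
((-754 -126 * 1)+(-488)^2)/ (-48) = -4943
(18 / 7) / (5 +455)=0.01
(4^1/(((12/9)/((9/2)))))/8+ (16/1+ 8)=411/16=25.69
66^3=287496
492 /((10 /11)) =2706 /5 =541.20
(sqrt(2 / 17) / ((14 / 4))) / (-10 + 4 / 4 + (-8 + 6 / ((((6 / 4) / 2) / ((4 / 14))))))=-2 * sqrt(34) / 1751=-0.01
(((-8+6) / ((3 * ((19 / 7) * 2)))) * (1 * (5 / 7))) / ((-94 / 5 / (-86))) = -1075 / 2679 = -0.40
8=8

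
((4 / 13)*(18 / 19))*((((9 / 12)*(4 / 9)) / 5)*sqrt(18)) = 72*sqrt(2) / 1235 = 0.08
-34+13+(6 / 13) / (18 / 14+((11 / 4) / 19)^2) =-14180271 / 686803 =-20.65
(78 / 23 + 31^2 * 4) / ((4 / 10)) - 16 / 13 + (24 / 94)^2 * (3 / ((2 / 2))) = 6352234581 / 660491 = 9617.44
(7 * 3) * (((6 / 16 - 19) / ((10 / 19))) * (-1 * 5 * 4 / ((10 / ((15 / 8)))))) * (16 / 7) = 25479 / 4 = 6369.75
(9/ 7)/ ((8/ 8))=1.29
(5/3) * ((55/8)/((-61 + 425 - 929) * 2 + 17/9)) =-75/7384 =-0.01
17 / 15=1.13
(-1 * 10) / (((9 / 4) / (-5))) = 200 / 9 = 22.22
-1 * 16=-16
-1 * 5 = -5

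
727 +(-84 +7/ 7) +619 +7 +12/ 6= 1272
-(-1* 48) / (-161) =-48 / 161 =-0.30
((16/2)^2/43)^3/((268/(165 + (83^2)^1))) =462290944/5326969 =86.78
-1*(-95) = 95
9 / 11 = 0.82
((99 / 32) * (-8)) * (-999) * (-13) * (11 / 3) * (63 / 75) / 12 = -32999967 / 400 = -82499.92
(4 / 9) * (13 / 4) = 1.44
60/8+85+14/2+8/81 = 16135/162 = 99.60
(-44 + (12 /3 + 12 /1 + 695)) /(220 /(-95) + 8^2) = 12673 /1172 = 10.81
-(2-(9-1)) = 6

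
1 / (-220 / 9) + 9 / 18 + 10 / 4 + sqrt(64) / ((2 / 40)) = 35851 / 220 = 162.96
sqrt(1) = 1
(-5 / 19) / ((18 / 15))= -0.22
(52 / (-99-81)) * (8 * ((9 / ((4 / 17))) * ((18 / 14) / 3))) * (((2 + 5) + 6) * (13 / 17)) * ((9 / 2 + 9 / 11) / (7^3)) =-771147 / 132055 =-5.84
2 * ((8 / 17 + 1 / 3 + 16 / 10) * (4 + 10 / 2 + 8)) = 1226 / 15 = 81.73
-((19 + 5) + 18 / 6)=-27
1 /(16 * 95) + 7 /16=333 /760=0.44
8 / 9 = 0.89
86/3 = 28.67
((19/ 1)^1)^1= 19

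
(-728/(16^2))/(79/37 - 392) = 3367/461600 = 0.01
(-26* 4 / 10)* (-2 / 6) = 52 / 15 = 3.47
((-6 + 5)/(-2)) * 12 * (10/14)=30/7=4.29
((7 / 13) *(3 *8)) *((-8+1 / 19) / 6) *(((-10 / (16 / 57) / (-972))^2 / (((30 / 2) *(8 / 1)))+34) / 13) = -5794757729453 / 129437927424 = -44.77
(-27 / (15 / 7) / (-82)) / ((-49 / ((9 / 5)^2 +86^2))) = -1664829 / 71750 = -23.20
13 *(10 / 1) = 130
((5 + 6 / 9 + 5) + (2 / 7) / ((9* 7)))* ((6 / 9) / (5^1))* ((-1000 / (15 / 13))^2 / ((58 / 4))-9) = 18175447316 / 246645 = 73690.72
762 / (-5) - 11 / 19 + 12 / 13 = -187789 / 1235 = -152.06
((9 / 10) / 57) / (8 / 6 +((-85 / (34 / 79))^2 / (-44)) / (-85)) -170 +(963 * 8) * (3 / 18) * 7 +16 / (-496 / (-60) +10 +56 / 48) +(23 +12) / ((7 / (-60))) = 49815654162002 / 5847714455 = 8518.82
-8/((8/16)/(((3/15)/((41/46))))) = -736/205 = -3.59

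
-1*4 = -4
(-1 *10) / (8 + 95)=-10 / 103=-0.10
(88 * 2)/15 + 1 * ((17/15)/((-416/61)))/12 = 175511/14976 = 11.72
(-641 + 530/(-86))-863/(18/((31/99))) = -50739875/76626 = -662.18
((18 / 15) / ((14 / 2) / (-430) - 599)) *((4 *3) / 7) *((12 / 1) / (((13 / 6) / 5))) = -0.10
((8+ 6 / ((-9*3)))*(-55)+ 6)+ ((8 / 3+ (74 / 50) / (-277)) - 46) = -28988383 / 62325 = -465.12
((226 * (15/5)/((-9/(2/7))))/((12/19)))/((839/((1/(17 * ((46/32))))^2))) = -549632/8080831017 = -0.00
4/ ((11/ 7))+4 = 72/ 11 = 6.55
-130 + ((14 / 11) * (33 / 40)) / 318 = -275593 / 2120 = -130.00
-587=-587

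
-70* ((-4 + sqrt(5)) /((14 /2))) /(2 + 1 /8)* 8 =66.41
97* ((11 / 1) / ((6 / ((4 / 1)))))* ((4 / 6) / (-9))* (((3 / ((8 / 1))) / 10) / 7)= -1067 / 3780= -0.28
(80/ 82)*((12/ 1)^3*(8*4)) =2211840/ 41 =53947.32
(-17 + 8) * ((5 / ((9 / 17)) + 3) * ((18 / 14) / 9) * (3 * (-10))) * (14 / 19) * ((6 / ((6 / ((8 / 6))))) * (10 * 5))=448000 / 19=23578.95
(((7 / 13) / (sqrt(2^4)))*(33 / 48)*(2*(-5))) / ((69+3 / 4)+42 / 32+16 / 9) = -0.01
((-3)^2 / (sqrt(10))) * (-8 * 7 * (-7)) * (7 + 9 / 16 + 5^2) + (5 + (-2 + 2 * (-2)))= -1 + 229761 * sqrt(10) / 20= 36327.40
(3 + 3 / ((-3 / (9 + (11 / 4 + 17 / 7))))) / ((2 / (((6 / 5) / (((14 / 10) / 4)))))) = -939 / 49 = -19.16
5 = 5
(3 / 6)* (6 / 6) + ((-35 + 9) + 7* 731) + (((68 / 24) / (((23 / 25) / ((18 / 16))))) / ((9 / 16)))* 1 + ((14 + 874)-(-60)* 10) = 908821 / 138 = 6585.66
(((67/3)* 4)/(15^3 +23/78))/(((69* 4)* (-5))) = -1742/90829185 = -0.00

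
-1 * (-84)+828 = 912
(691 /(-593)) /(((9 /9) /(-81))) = 55971 /593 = 94.39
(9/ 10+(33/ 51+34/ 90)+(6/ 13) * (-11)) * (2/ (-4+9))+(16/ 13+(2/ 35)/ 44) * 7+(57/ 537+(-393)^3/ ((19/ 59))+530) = -140251954979801449/ 744104790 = -188484144.79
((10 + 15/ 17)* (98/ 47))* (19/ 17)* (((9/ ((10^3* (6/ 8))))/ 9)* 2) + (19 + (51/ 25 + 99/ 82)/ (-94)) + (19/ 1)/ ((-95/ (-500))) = 19886964097/ 167070900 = 119.03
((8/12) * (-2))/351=-4/1053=-0.00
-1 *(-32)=32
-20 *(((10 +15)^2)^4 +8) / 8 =-762939453165 / 2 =-381469726582.50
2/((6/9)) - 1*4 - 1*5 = -6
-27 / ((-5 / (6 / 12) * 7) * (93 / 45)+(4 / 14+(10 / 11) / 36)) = 37422 / 200077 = 0.19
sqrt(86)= 9.27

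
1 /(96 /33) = 11 /32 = 0.34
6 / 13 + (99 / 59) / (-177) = 20457 / 45253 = 0.45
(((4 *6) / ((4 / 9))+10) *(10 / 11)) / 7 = 640 / 77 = 8.31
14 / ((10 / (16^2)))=1792 / 5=358.40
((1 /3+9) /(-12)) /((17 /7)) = -49 /153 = -0.32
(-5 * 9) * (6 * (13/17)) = -3510/17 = -206.47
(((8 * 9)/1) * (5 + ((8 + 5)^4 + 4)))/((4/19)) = 9770940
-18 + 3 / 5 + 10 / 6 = -236 / 15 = -15.73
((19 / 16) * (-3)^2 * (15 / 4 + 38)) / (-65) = -28557 / 4160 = -6.86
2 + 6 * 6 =38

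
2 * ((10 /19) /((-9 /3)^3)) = -20 /513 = -0.04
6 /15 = 2 /5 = 0.40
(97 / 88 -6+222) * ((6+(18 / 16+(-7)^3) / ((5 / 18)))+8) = -264159.19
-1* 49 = -49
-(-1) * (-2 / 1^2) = -2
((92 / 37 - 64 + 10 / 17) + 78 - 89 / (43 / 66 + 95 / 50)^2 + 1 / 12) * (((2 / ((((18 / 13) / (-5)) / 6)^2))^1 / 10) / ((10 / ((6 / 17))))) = 788437722761 / 68228568468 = 11.56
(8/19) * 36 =288/19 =15.16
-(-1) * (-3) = -3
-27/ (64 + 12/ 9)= -81/ 196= -0.41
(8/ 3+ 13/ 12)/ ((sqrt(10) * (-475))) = -3 * sqrt(10)/ 3800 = -0.00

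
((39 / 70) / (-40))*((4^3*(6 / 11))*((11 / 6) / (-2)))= 78 / 175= 0.45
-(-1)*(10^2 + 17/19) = 1917/19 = 100.89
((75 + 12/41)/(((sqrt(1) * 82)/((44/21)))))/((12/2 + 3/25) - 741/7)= -94325/4890029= -0.02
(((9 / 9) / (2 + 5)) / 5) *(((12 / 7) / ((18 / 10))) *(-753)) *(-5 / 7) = 5020 / 343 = 14.64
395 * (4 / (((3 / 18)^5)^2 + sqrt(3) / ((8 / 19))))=-95536558080 / 61869056102940671 + 13719734546336317440 * sqrt(3) / 61869056102940671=384.09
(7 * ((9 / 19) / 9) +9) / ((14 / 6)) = 534 / 133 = 4.02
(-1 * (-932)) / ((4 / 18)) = 4194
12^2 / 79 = 144 / 79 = 1.82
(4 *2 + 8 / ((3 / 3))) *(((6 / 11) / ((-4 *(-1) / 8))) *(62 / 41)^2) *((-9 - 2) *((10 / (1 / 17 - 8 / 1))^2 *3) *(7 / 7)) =-284394496 / 136161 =-2088.66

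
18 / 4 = 9 / 2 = 4.50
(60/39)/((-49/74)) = -1480/637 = -2.32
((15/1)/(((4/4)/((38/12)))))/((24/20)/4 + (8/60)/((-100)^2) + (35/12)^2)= 21375000/3963131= 5.39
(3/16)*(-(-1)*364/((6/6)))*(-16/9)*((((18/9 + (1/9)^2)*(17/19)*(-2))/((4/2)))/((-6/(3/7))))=-72046/4617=-15.60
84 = 84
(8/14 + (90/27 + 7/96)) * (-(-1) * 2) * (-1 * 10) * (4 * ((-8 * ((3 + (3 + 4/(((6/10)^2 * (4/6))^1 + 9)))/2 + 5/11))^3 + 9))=8057251.30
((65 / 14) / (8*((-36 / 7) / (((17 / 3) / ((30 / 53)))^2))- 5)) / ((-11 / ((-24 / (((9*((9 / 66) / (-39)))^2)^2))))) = -25675822988184512 / 13448228229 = -1909234.63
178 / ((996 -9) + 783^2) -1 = -306949 / 307038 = -1.00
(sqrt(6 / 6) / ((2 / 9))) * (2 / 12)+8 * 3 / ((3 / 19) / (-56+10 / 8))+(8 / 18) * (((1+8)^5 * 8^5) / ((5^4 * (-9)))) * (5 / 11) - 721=-431938327 / 5500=-78534.24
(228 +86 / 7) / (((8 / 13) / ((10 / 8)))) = 54665 / 112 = 488.08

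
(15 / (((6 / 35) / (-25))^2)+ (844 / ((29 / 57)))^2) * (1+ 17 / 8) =774800227325 / 80736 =9596713.08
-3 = -3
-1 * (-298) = 298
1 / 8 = 0.12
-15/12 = -5/4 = -1.25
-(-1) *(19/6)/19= 1/6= 0.17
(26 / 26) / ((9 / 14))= 14 / 9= 1.56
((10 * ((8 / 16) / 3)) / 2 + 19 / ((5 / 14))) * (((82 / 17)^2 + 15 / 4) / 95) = 50625451 / 3294600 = 15.37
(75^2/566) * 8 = 22500/283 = 79.51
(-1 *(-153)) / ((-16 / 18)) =-1377 / 8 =-172.12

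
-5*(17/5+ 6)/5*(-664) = 6241.60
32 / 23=1.39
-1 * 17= -17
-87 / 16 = -5.44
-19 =-19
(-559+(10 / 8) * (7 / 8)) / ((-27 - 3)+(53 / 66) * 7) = 589149 / 25744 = 22.88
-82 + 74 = -8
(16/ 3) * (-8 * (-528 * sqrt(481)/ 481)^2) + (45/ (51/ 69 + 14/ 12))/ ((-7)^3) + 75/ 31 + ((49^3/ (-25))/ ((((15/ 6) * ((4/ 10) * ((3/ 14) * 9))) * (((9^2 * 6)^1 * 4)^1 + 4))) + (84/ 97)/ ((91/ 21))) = -2121191094704195923679/ 85780999596187350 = -24727.98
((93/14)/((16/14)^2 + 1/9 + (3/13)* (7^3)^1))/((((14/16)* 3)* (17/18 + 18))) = 4212/2540527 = 0.00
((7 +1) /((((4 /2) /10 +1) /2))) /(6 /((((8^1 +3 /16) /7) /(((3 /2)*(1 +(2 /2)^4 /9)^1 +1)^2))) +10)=2620 /9133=0.29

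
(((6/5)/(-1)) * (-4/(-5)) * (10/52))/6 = -2/65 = -0.03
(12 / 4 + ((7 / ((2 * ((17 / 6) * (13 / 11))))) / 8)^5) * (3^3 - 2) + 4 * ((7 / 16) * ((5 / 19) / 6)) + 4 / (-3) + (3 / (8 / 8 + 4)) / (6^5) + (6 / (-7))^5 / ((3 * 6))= 164697903061374378314339687 / 2234138679928816971448320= 73.72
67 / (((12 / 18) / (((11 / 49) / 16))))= 2211 / 1568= 1.41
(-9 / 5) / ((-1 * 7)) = 9 / 35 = 0.26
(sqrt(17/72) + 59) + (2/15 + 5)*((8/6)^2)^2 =sqrt(34)/12 + 91397/1215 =75.71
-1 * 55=-55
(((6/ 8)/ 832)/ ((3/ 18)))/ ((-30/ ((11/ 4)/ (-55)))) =3/ 332800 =0.00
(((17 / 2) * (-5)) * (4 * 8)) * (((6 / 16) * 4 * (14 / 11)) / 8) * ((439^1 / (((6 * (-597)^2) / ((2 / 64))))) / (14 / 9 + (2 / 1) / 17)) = -4440485 / 3568525312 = -0.00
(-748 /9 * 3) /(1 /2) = -1496 /3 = -498.67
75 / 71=1.06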